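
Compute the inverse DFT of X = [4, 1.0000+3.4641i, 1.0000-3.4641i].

x[n] = (1/3) Σ(k=0 to 2) X[k] · e^(2πikn/3)

Computing each x[n]:
x[0] = 2
x[1] = -1
x[2] = 3

x = [2, -1, 3]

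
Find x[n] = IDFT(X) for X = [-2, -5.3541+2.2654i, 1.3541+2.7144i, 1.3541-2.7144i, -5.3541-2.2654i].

x[n] = (1/5) Σ(k=0 to 4) X[k] · e^(2πikn/5)

Computing each x[n]:
x[0] = -2
x[1] = -3
x[2] = 2
x[3] = 1
x[4] = 0

x = [-2, -3, 2, 1, 0]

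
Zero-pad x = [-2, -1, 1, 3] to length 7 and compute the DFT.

Original 4-point DFT: [1, -3+4i, -3, -3-4i]
Zero-padded 7-point DFT provides frequency interpolation.

DFT_7([x, 0, ...]) = [1, -5.5489-1.4947i, -0.8080+3.7543i, -1.1431-1.7091i, -1.1431+1.7091i, -0.8080-3.7543i, -5.5489+1.4947i]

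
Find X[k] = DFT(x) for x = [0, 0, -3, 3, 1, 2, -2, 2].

X[k] = Σ(n=0 to 7) x[n] · ω_8^(nk)
where ω_8 = e^(-2πi/8)

Computing each X[k]:
X[0] = 3
X[1] = -3.1213+1.7071i
X[2] = 6+3i
X[3] = 1.1213-0.2929i
X[4] = -11
X[5] = 1.1213+0.2929i
X[6] = 6-3i
X[7] = -3.1213-1.7071i

X = [3, -3.1213+1.7071i, 6+3i, 1.1213-0.2929i, -11, 1.1213+0.2929i, 6-3i, -3.1213-1.7071i]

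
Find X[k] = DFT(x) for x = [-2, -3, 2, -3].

X[k] = Σ(n=0 to 3) x[n] · ω_4^(nk)
where ω_4 = e^(-2πi/4)

Computing each X[k]:
X[0] = -6
X[1] = -4
X[2] = 6
X[3] = -4

X = [-6, -4, 6, -4]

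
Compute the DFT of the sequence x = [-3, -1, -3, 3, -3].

X[k] = Σ(n=0 to 4) x[n] · ω_5^(nk)
where ω_5 = e^(-2πi/5)

Computing each X[k]:
X[0] = -7
X[1] = -4.2361+1.6246i
X[2] = 0.2361-6.8819i
X[3] = 0.2361+6.8819i
X[4] = -4.2361-1.6246i

X = [-7, -4.2361+1.6246i, 0.2361-6.8819i, 0.2361+6.8819i, -4.2361-1.6246i]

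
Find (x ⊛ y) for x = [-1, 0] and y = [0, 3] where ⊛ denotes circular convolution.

(x ⊛ y)[n] = Σ(m=0 to 1) x[m] · y[(n-m) mod 2]

Computing each output sample:
(x ⊛ y)[0] = 0
(x ⊛ y)[1] = -3

x ⊛ y = [0, -3]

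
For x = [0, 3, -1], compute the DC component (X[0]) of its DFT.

X[0] = Σ(n=0 to 2) x[n] · ω_3^0 = Σ x[n]
= (0) + (3) + (-1)

X[0] = 2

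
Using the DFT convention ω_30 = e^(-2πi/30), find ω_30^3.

ω_30^3 = e^(-2πi·3/30)
= cos(-2π·3/30) + i·sin(-2π·3/30)
= cos(-6π/30) + i·sin(-6π/30)

ω_30^3 = cos(-6π/30) + i·sin(-6π/30) = 0.8090-0.5878i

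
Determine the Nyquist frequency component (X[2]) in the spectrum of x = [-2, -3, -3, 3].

X[2] = Σ(n=0 to 3) x[n] · ω_4^(2n) where ω_4 = e^(-2πi/4)
= (-2)·ω_4^0 + (-3)·ω_4^2 + (-3)·ω_4^4 + (3)·ω_4^6

X[2] = -5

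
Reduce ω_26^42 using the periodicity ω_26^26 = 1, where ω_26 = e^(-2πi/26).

Since ω_26^26 = 1, powers reduce modulo 26.
42 mod 26 = 16
So ω_26^42 = ω_26^16 = e^(-2πi·16/26)

ω_26^42 = ω_26^16 = -0.7485+0.6631i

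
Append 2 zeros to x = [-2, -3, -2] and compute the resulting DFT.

Original 3-point DFT: [-7, 0.5000+0.8660i, 0.5000-0.8660i]
Zero-padded 5-point DFT provides frequency interpolation.

DFT_5([x, 0, ...]) = [-7, -1.3090+4.0287i, -0.1910-0.1388i, -0.1910+0.1388i, -1.3090-4.0287i]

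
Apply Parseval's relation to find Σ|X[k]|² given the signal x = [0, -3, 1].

Parseval: Σ|x[n]|² = (1/N)Σ|X[k]|², so Σ|X[k]|² = N·Σ|x[n]|² = 3·10.0000

Σ|X[k]|² = N·Σ|x[n]|² = 3·10.0000 = 30.0000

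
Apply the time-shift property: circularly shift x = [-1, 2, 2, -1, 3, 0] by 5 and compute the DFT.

Time shift by 5: X_shifted[k] = ω_6^(5k) · X[k]
Shifted x = [2, 2, -1, 3, 0, -1]

DFT(x[n-5]) = [5, -1.7321i, 5.0000-3.4641i, -3, 5.0000+3.4641i, 1.7321i]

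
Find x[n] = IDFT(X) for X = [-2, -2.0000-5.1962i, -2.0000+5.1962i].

x[n] = (1/3) Σ(k=0 to 2) X[k] · e^(2πikn/3)

Computing each x[n]:
x[0] = -2
x[1] = 3
x[2] = -3

x = [-2, 3, -3]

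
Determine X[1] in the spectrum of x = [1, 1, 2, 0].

X[1] = Σ(n=0 to 3) x[n] · ω_4^(1n) where ω_4 = e^(-2πi/4)
= (1)·ω_4^0 + (1)·ω_4^1 + (2)·ω_4^2 + (0)·ω_4^3

X[1] = -1-1i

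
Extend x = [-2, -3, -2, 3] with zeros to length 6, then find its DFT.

Original 4-point DFT: [-4, 6i, -4, -6i]
Zero-padded 6-point DFT provides frequency interpolation.

DFT_6([x, 0, ...]) = [-4, -5.5000+4.3301i, 3.5000+0.8660i, -4, 3.5000-0.8660i, -5.5000-4.3301i]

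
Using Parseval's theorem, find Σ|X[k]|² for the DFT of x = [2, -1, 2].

Parseval: Σ|x[n]|² = (1/N)Σ|X[k]|², so Σ|X[k]|² = N·Σ|x[n]|² = 3·9.0000

Σ|X[k]|² = N·Σ|x[n]|² = 3·9.0000 = 27.0000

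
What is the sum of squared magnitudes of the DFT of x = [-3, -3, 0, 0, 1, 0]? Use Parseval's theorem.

Parseval: Σ|x[n]|² = (1/N)Σ|X[k]|², so Σ|X[k]|² = N·Σ|x[n]|² = 6·19.0000

Σ|X[k]|² = N·Σ|x[n]|² = 6·19.0000 = 114.0000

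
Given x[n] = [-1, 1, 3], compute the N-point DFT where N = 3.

X[k] = Σ(n=0 to 2) x[n] · ω_3^(nk)
where ω_3 = e^(-2πi/3)

Computing each X[k]:
X[0] = 3
X[1] = -3.0000+1.7321i
X[2] = -3.0000-1.7321i

X = [3, -3.0000+1.7321i, -3.0000-1.7321i]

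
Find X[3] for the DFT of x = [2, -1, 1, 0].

X[3] = Σ(n=0 to 3) x[n] · ω_4^(3n) where ω_4 = e^(-2πi/4)
= (2)·ω_4^0 + (-1)·ω_4^3 + (1)·ω_4^6 + (0)·ω_4^9

X[3] = 1-1i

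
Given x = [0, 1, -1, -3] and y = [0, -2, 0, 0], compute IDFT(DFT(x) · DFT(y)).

(x ⊛ y)[n] = Σ(m=0 to 3) x[m] · y[(n-m) mod 4]

Computing each output sample:
(x ⊛ y)[0] = 6
(x ⊛ y)[1] = 0
(x ⊛ y)[2] = -2
(x ⊛ y)[3] = 2

x ⊛ y = [6, 0, -2, 2]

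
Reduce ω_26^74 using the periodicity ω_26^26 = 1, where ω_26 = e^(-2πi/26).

Since ω_26^26 = 1, powers reduce modulo 26.
74 mod 26 = 22
So ω_26^74 = ω_26^22 = e^(-2πi·22/26)

ω_26^74 = ω_26^22 = 0.5681+0.8230i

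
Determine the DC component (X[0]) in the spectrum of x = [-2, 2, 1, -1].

X[0] = Σ(n=0 to 3) x[n] · ω_4^0 = Σ x[n]
= (-2) + (2) + (1) + (-1)

X[0] = 0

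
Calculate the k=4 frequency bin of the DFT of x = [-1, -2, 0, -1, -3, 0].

X[4] = Σ(n=0 to 5) x[n] · ω_6^(4n) where ω_6 = e^(-2πi/6)
= (-1)·ω_6^0 + (-2)·ω_6^4 + (0)·ω_6^8 + (-1)·ω_6^12 + (-3)·ω_6^16 + (0)·ω_6^20

X[4] = 0.5000-4.3301i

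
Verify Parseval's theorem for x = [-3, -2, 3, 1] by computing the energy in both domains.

Time domain:
Σ|x[n]|² = |-3|² + |-2|² + |3|² + |1|² = 23.0000

Frequency domain:
(1/4)Σ|X[k]|² = (1/4)(|-1|² + |-6+3i|² + |1|² + |-6-3i|²) = (1/4)·92.0000 = 23.0000

Both sides agree, confirming Parseval's theorem.

Σ|x[n]|² = (1/N)Σ|X[k]|² = 23.0000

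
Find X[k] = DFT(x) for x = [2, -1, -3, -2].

X[k] = Σ(n=0 to 3) x[n] · ω_4^(nk)
where ω_4 = e^(-2πi/4)

Computing each X[k]:
X[0] = -4
X[1] = 5-1i
X[2] = 2
X[3] = 5+1i

X = [-4, 5-1i, 2, 5+1i]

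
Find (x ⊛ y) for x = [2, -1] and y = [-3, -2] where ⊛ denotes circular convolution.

(x ⊛ y)[n] = Σ(m=0 to 1) x[m] · y[(n-m) mod 2]

Computing each output sample:
(x ⊛ y)[0] = -4
(x ⊛ y)[1] = -1

x ⊛ y = [-4, -1]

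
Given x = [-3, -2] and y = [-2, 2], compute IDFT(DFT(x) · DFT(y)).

(x ⊛ y)[n] = Σ(m=0 to 1) x[m] · y[(n-m) mod 2]

Computing each output sample:
(x ⊛ y)[0] = 2
(x ⊛ y)[1] = -2

x ⊛ y = [2, -2]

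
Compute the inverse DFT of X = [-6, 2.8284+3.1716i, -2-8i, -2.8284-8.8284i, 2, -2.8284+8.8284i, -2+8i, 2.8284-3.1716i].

x[n] = (1/8) Σ(k=0 to 7) X[k] · e^(2πikn/8)

Computing each x[n]:
x[0] = -1
x[1] = 3
x[2] = -3
x[3] = -3
x[4] = -1
x[5] = -1
x[6] = 3
x[7] = -3

x = [-1, 3, -3, -3, -1, -1, 3, -3]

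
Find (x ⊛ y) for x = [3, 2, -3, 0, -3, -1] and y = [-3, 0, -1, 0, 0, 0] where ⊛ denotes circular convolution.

(x ⊛ y)[n] = Σ(m=0 to 5) x[m] · y[(n-m) mod 6]

Computing each output sample:
(x ⊛ y)[0] = -6
(x ⊛ y)[1] = -5
(x ⊛ y)[2] = 6
(x ⊛ y)[3] = -2
(x ⊛ y)[4] = 12
(x ⊛ y)[5] = 3

x ⊛ y = [-6, -5, 6, -2, 12, 3]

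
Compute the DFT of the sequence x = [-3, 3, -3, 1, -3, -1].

X[k] = Σ(n=0 to 5) x[n] · ω_6^(nk)
where ω_6 = e^(-2πi/6)

Computing each X[k]:
X[0] = -6
X[1] = -3.4641i
X[2] = -3.4641i
X[3] = -12
X[4] = 3.4641i
X[5] = 3.4641i

X = [-6, -3.4641i, -3.4641i, -12, 3.4641i, 3.4641i]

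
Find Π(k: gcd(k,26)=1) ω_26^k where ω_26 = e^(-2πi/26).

The primitive 26th roots of unity are ω_26^k for k coprime to 26: k ∈ {1, 3, 5, 7, 9, 11, 15, 17, 19, 21, 23, 25}
Their product equals the constant term of the cyclotomic polynomial Φ_26(x) up to sign.
For n ≥ 3, the product of all primitive nth roots of unity is 1. (For n=1 it is 1; for n=2 it is -1.)

1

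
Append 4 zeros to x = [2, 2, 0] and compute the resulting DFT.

Original 3-point DFT: [4, 1.0000-1.7321i, 1.0000+1.7321i]
Zero-padded 7-point DFT provides frequency interpolation.

DFT_7([x, 0, ...]) = [4, 3.2470-1.5637i, 1.5550-1.9499i, 0.1981-0.8678i, 0.1981+0.8678i, 1.5550+1.9499i, 3.2470+1.5637i]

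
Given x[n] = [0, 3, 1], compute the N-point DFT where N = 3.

X[k] = Σ(n=0 to 2) x[n] · ω_3^(nk)
where ω_3 = e^(-2πi/3)

Computing each X[k]:
X[0] = 4
X[1] = -2.0000-1.7321i
X[2] = -2.0000+1.7321i

X = [4, -2.0000-1.7321i, -2.0000+1.7321i]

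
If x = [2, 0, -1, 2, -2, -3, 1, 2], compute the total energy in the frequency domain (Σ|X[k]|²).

Parseval: Σ|x[n]|² = (1/N)Σ|X[k]|², so Σ|X[k]|² = N·Σ|x[n]|² = 8·27.0000

Σ|X[k]|² = N·Σ|x[n]|² = 8·27.0000 = 216.0000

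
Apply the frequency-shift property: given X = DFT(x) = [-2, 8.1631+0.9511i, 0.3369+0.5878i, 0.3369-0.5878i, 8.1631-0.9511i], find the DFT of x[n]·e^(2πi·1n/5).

Modulation property: DFT(ω_5^(-1n)·x[n]) = X[(k-1) mod 5], so circularly shift X by 1 positions.

X[k-1] = [8.1631-0.9511i, -2, 8.1631+0.9511i, 0.3369+0.5878i, 0.3369-0.5878i]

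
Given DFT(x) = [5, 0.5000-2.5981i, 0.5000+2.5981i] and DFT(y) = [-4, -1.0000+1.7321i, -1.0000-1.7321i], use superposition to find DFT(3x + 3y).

By linearity: DFT(3x + 3y) = 3·DFT(x) + 3·DFT(y)
= 3·[5, 0.5000-2.5981i, 0.5000+2.5981i] + 3·[-4, -1.0000+1.7321i, -1.0000-1.7321i]

Computing element-wise:
Z[0] = 3·(5) + 3·(-4) = 3
Z[1] = 3·(0.5000-2.5981i) + 3·(-1.0000+1.7321i) = -1.5000-2.5980i
Z[2] = 3·(0.5000+2.5981i) + 3·(-1.0000-1.7321i) = -1.5000+2.5980i

DFT(3x + 3y) = 3·X + 3·Y = [3, -1.5000-2.5980i, -1.5000+2.5980i]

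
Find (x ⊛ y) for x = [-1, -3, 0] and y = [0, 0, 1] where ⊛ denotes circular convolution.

(x ⊛ y)[n] = Σ(m=0 to 2) x[m] · y[(n-m) mod 3]

Computing each output sample:
(x ⊛ y)[0] = -3
(x ⊛ y)[1] = 0
(x ⊛ y)[2] = -1

x ⊛ y = [-3, 0, -1]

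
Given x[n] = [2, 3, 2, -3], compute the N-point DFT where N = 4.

X[k] = Σ(n=0 to 3) x[n] · ω_4^(nk)
where ω_4 = e^(-2πi/4)

Computing each X[k]:
X[0] = 4
X[1] = -6i
X[2] = 4
X[3] = 6i

X = [4, -6i, 4, 6i]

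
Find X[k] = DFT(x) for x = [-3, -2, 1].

X[k] = Σ(n=0 to 2) x[n] · ω_3^(nk)
where ω_3 = e^(-2πi/3)

Computing each X[k]:
X[0] = -4
X[1] = -2.5000+2.5981i
X[2] = -2.5000-2.5981i

X = [-4, -2.5000+2.5981i, -2.5000-2.5981i]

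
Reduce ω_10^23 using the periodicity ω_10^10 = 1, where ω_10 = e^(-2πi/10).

Since ω_10^10 = 1, powers reduce modulo 10.
23 mod 10 = 3
So ω_10^23 = ω_10^3 = e^(-2πi·3/10)

ω_10^23 = ω_10^3 = -0.3090-0.9511i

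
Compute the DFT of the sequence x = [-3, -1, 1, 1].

X[k] = Σ(n=0 to 3) x[n] · ω_4^(nk)
where ω_4 = e^(-2πi/4)

Computing each X[k]:
X[0] = -2
X[1] = -4+2i
X[2] = -2
X[3] = -4-2i

X = [-2, -4+2i, -2, -4-2i]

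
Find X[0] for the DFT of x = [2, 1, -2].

X[0] = Σ(n=0 to 2) x[n] · ω_3^0 = Σ x[n]
= (2) + (1) + (-2)

X[0] = 1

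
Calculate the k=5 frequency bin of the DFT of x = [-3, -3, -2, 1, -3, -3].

X[5] = Σ(n=0 to 5) x[n] · ω_6^(5n) where ω_6 = e^(-2πi/6)
= (-3)·ω_6^0 + (-3)·ω_6^5 + (-2)·ω_6^10 + (1)·ω_6^15 + (-3)·ω_6^20 + (-3)·ω_6^25

X[5] = -4.5000+0.8660i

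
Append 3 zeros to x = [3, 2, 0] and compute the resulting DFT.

Original 3-point DFT: [5, 2.0000-1.7321i, 2.0000+1.7321i]
Zero-padded 6-point DFT provides frequency interpolation.

DFT_6([x, 0, ...]) = [5, 4.0000-1.7321i, 2.0000-1.7321i, 1, 2.0000+1.7321i, 4.0000+1.7321i]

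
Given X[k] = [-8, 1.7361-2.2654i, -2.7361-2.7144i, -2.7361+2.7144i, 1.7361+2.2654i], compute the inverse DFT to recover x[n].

x[n] = (1/5) Σ(k=0 to 4) X[k] · e^(2πikn/5)

Computing each x[n]:
x[0] = -2
x[1] = 1
x[2] = -3
x[3] = -2
x[4] = -2

x = [-2, 1, -3, -2, -2]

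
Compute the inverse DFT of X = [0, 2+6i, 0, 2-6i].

x[n] = (1/4) Σ(k=0 to 3) X[k] · e^(2πikn/4)

Computing each x[n]:
x[0] = 1
x[1] = -3
x[2] = -1
x[3] = 3

x = [1, -3, -1, 3]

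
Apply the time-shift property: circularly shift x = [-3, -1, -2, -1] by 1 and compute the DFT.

Time shift by 1: X_shifted[k] = ω_4^(1k) · X[k]
Shifted x = [-1, -3, -1, -2]

DFT(x[n-1]) = [-7, 1i, 3, -1i]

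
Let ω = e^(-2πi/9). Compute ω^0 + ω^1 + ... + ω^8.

Sum of all nth roots of unity equals 0 for n > 1 (geometric series with r ≠ 1).

0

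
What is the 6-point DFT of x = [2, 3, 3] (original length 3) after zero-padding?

Original 3-point DFT: [8, -1, -1]
Zero-padded 6-point DFT provides frequency interpolation.

DFT_6([x, 0, ...]) = [8, 2.0000-5.1962i, -1, 2, -1, 2.0000+5.1962i]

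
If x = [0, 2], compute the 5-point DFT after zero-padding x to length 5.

Original 2-point DFT: [2, -2]
Zero-padded 5-point DFT provides frequency interpolation.

DFT_5([x, 0, ...]) = [2, 0.6180-1.9021i, -1.6180-1.1756i, -1.6180+1.1756i, 0.6180+1.9021i]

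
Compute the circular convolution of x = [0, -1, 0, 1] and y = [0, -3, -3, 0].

(x ⊛ y)[n] = Σ(m=0 to 3) x[m] · y[(n-m) mod 4]

Computing each output sample:
(x ⊛ y)[0] = -3
(x ⊛ y)[1] = -3
(x ⊛ y)[2] = 3
(x ⊛ y)[3] = 3

x ⊛ y = [-3, -3, 3, 3]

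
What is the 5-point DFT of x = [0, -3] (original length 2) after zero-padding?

Original 2-point DFT: [-3, 3]
Zero-padded 5-point DFT provides frequency interpolation.

DFT_5([x, 0, ...]) = [-3, -0.9271+2.8532i, 2.4271+1.7634i, 2.4271-1.7634i, -0.9271-2.8532i]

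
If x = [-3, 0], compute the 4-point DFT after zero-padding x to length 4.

Original 2-point DFT: [-3, -3]
Zero-padded 4-point DFT provides frequency interpolation.

DFT_4([x, 0, ...]) = [-3, -3, -3, -3]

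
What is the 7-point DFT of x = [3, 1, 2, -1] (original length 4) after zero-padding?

Original 4-point DFT: [5, 1-2i, 5, 1+2i]
Zero-padded 7-point DFT provides frequency interpolation.

DFT_7([x, 0, ...]) = [5, 4.0794-2.2978i, 0.3521-0.8890i, 3.5685+2.1047i, 3.5685-2.1047i, 0.3521+0.8890i, 4.0794+2.2978i]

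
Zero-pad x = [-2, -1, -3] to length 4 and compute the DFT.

Original 3-point DFT: [-6, -1.7321i, 1.7321i]
Zero-padded 4-point DFT provides frequency interpolation.

DFT_4([x, 0, ...]) = [-6, 1+1i, -4, 1-1i]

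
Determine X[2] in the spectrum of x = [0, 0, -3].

X[2] = Σ(n=0 to 2) x[n] · ω_3^(2n) where ω_3 = e^(-2πi/3)
= (0)·ω_3^0 + (0)·ω_3^2 + (-3)·ω_3^4

X[2] = 1.5000+2.5981i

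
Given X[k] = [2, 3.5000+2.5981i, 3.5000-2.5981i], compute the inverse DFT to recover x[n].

x[n] = (1/3) Σ(k=0 to 2) X[k] · e^(2πikn/3)

Computing each x[n]:
x[0] = 3
x[1] = -2
x[2] = 1

x = [3, -2, 1]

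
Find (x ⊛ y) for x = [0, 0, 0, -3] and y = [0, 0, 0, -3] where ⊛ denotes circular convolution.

(x ⊛ y)[n] = Σ(m=0 to 3) x[m] · y[(n-m) mod 4]

Computing each output sample:
(x ⊛ y)[0] = 0
(x ⊛ y)[1] = 0
(x ⊛ y)[2] = 9
(x ⊛ y)[3] = 0

x ⊛ y = [0, 0, 9, 0]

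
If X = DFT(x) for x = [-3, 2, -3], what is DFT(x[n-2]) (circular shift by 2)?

Time shift by 2: X_shifted[k] = ω_3^(2k) · X[k]
Shifted x = [2, -3, -3]

DFT(x[n-2]) = [-4, 5, 5]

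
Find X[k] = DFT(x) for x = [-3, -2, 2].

X[k] = Σ(n=0 to 2) x[n] · ω_3^(nk)
where ω_3 = e^(-2πi/3)

Computing each X[k]:
X[0] = -3
X[1] = -3.0000+3.4641i
X[2] = -3.0000-3.4641i

X = [-3, -3.0000+3.4641i, -3.0000-3.4641i]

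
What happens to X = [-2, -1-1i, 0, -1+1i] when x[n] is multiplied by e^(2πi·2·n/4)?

Modulation property: DFT(ω_4^(-2n)·x[n]) = X[(k-2) mod 4], so circularly shift X by 2 positions.

X[k-2] = [0, -1+1i, -2, -1-1i]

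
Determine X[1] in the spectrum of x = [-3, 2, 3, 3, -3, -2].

X[1] = Σ(n=0 to 5) x[n] · ω_6^(1n) where ω_6 = e^(-2πi/6)
= (-3)·ω_6^0 + (2)·ω_6^1 + (3)·ω_6^2 + (3)·ω_6^3 + (-3)·ω_6^4 + (-2)·ω_6^5

X[1] = -6.0000-8.6603i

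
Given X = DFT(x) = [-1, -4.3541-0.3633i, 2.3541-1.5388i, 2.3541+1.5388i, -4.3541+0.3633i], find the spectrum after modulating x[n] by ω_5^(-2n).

Modulation property: DFT(ω_5^(-2n)·x[n]) = X[(k-2) mod 5], so circularly shift X by 2 positions.

X[k-2] = [2.3541+1.5388i, -4.3541+0.3633i, -1, -4.3541-0.3633i, 2.3541-1.5388i]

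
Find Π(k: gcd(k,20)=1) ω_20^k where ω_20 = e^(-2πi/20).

The primitive 20th roots of unity are ω_20^k for k coprime to 20: k ∈ {1, 3, 7, 9, 11, 13, 17, 19}
Their product equals the constant term of the cyclotomic polynomial Φ_20(x) up to sign.
For n ≥ 3, the product of all primitive nth roots of unity is 1. (For n=1 it is 1; for n=2 it is -1.)

1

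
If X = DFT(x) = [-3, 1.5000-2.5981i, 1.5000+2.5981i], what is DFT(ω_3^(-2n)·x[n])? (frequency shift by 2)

Modulation property: DFT(ω_3^(-2n)·x[n]) = X[(k-2) mod 3], so circularly shift X by 2 positions.

X[k-2] = [1.5000-2.5981i, 1.5000+2.5981i, -3]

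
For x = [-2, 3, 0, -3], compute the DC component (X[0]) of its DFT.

X[0] = Σ(n=0 to 3) x[n] · ω_4^0 = Σ x[n]
= (-2) + (3) + (0) + (-3)

X[0] = -2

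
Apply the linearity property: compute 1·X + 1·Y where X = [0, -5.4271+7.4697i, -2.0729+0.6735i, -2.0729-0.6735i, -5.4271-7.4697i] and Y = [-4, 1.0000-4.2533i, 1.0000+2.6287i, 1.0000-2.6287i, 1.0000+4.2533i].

By linearity: DFT(1x + 1y) = 1·DFT(x) + 1·DFT(y)
= 1·[0, -5.4271+7.4697i, -2.0729+0.6735i, -2.0729-0.6735i, -5.4271-7.4697i] + 1·[-4, 1.0000-4.2533i, 1.0000+2.6287i, 1.0000-2.6287i, 1.0000+4.2533i]

Computing element-wise:
Z[0] = 1·(0) + 1·(-4) = -4
Z[1] = 1·(-5.4271+7.4697i) + 1·(1.0000-4.2533i) = -4.4271+3.2164i
Z[2] = 1·(-2.0729+0.6735i) + 1·(1.0000+2.6287i) = -1.0729+3.3022i
Z[3] = 1·(-2.0729-0.6735i) + 1·(1.0000-2.6287i) = -1.0729-3.3022i
Z[4] = 1·(-5.4271-7.4697i) + 1·(1.0000+4.2533i) = -4.4271-3.2164i

DFT(1x + 1y) = 1·X + 1·Y = [-4, -4.4271+3.2164i, -1.0729+3.3022i, -1.0729-3.3022i, -4.4271-3.2164i]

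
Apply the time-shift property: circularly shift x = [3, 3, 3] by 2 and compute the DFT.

Time shift by 2: X_shifted[k] = ω_3^(2k) · X[k]
Shifted x = [3, 3, 3]

DFT(x[n-2]) = [9, 0, 0]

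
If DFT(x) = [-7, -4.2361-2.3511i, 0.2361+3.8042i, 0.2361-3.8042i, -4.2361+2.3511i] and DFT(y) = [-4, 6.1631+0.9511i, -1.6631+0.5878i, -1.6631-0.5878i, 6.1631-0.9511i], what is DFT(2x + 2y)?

By linearity: DFT(2x + 2y) = 2·DFT(x) + 2·DFT(y)
= 2·[-7, -4.2361-2.3511i, 0.2361+3.8042i, 0.2361-3.8042i, -4.2361+2.3511i] + 2·[-4, 6.1631+0.9511i, -1.6631+0.5878i, -1.6631-0.5878i, 6.1631-0.9511i]

Computing element-wise:
Z[0] = 2·(-7) + 2·(-4) = -22
Z[1] = 2·(-4.2361-2.3511i) + 2·(6.1631+0.9511i) = 3.8540-2.8000i
Z[2] = 2·(0.2361+3.8042i) + 2·(-1.6631+0.5878i) = -2.8540+8.7840i
Z[3] = 2·(0.2361-3.8042i) + 2·(-1.6631-0.5878i) = -2.8540-8.7840i
Z[4] = 2·(-4.2361+2.3511i) + 2·(6.1631-0.9511i) = 3.8540+2.8000i

DFT(2x + 2y) = 2·X + 2·Y = [-22, 3.8540-2.8000i, -2.8540+8.7840i, -2.8540-8.7840i, 3.8540+2.8000i]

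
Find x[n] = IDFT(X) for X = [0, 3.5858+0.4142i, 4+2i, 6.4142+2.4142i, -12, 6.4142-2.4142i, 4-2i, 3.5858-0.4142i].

x[n] = (1/8) Σ(k=0 to 7) X[k] · e^(2πikn/8)

Computing each x[n]:
x[0] = 2
x[1] = 0
x[2] = -2
x[3] = 2
x[4] = -3
x[5] = 2
x[6] = -3
x[7] = 2

x = [2, 0, -2, 2, -3, 2, -3, 2]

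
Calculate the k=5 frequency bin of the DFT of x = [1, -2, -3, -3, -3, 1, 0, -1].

X[5] = Σ(n=0 to 7) x[n] · ω_8^(5n) where ω_8 = e^(-2πi/8)
= (1)·ω_8^0 + (-2)·ω_8^5 + (-3)·ω_8^10 + (-3)·ω_8^15 + (-3)·ω_8^20 + (1)·ω_8^25 + (0)·ω_8^30 + (-1)·ω_8^35

X[5] = 4.7071-0.5355i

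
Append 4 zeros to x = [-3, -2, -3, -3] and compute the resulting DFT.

Original 4-point DFT: [-11, -1i, -1, 1i]
Zero-padded 8-point DFT provides frequency interpolation.

DFT_8([x, 0, ...]) = [-11, -2.2929+6.5355i, -1i, -3.7071+0.5355i, -1, -3.7071-0.5355i, 1i, -2.2929-6.5355i]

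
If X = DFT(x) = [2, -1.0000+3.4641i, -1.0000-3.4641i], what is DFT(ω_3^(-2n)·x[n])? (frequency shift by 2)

Modulation property: DFT(ω_3^(-2n)·x[n]) = X[(k-2) mod 3], so circularly shift X by 2 positions.

X[k-2] = [-1.0000+3.4641i, -1.0000-3.4641i, 2]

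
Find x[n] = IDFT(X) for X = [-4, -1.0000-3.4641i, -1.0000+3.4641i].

x[n] = (1/3) Σ(k=0 to 2) X[k] · e^(2πikn/3)

Computing each x[n]:
x[0] = -2
x[1] = 1
x[2] = -3

x = [-2, 1, -3]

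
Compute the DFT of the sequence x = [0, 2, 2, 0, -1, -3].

X[k] = Σ(n=0 to 5) x[n] · ω_6^(nk)
where ω_6 = e^(-2πi/6)

Computing each X[k]:
X[0] = 0
X[1] = -1.0000-6.9282i
X[2] = -1.7321i
X[3] = 2
X[4] = 1.7321i
X[5] = -1.0000+6.9282i

X = [0, -1.0000-6.9282i, -1.7321i, 2, 1.7321i, -1.0000+6.9282i]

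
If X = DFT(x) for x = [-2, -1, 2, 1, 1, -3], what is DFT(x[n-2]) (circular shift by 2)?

Time shift by 2: X_shifted[k] = ω_6^(2k) · X[k]
Shifted x = [1, -3, -2, -1, 2, 1]

DFT(x[n-2]) = [-2, 1.0000+6.9282i, 1, 4, 1, 1.0000-6.9282i]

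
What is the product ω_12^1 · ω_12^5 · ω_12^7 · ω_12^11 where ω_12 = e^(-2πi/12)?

The primitive 12th roots of unity are ω_12^k for k coprime to 12: k ∈ {1, 5, 7, 11}
Their product equals the constant term of the cyclotomic polynomial Φ_12(x) up to sign.
For n ≥ 3, the product of all primitive nth roots of unity is 1. (For n=1 it is 1; for n=2 it is -1.)

1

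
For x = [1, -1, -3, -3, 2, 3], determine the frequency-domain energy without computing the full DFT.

Parseval: Σ|x[n]|² = (1/N)Σ|X[k]|², so Σ|X[k]|² = N·Σ|x[n]|² = 6·33.0000

Σ|X[k]|² = N·Σ|x[n]|² = 6·33.0000 = 198.0000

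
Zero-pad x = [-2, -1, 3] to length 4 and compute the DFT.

Original 3-point DFT: [0, -3.0000+3.4641i, -3.0000-3.4641i]
Zero-padded 4-point DFT provides frequency interpolation.

DFT_4([x, 0, ...]) = [0, -5+1i, 2, -5-1i]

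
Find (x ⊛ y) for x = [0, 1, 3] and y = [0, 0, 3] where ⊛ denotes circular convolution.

(x ⊛ y)[n] = Σ(m=0 to 2) x[m] · y[(n-m) mod 3]

Computing each output sample:
(x ⊛ y)[0] = 3
(x ⊛ y)[1] = 9
(x ⊛ y)[2] = 0

x ⊛ y = [3, 9, 0]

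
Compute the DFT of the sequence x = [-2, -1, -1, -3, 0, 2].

X[k] = Σ(n=0 to 5) x[n] · ω_6^(nk)
where ω_6 = e^(-2πi/6)

Computing each X[k]:
X[0] = -5
X[1] = 2.0000+3.4641i
X[2] = -5.0000+1.7321i
X[3] = -1
X[4] = -5.0000-1.7321i
X[5] = 2.0000-3.4641i

X = [-5, 2.0000+3.4641i, -5.0000+1.7321i, -1, -5.0000-1.7321i, 2.0000-3.4641i]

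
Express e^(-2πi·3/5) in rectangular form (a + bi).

ω_5^3 = e^(-2πi·3/5)
= cos(-2π·3/5) + i·sin(-2π·3/5)
= cos(-6π/5) + i·sin(-6π/5)

ω_5^3 = cos(-6π/5) + i·sin(-6π/5) = -0.8090+0.5878i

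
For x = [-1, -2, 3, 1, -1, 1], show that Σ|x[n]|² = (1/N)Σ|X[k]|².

Time domain:
Σ|x[n]|² = |-1|² + |-2|² + |3|² + |1|² + |-1|² + |1|² = 17.0000

Frequency domain:
(1/6)Σ|X[k]|² = (1/6)(|1|² + |-3.5000-0.8660i|² + |-0.5000+6.0622i|² + |1|² + |-0.5000-6.0622i|² + |-3.5000+0.8660i|²) = (1/6)·102.0000 = 17.0000

Both sides agree, confirming Parseval's theorem.

Σ|x[n]|² = (1/N)Σ|X[k]|² = 17.0000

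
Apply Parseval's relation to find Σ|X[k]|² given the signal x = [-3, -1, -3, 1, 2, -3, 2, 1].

Parseval: Σ|x[n]|² = (1/N)Σ|X[k]|², so Σ|X[k]|² = N·Σ|x[n]|² = 8·38.0000

Σ|X[k]|² = N·Σ|x[n]|² = 8·38.0000 = 304.0000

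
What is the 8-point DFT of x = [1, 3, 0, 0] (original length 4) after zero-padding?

Original 4-point DFT: [4, 1-3i, -2, 1+3i]
Zero-padded 8-point DFT provides frequency interpolation.

DFT_8([x, 0, ...]) = [4, 3.1213-2.1213i, 1-3i, -1.1213-2.1213i, -2, -1.1213+2.1213i, 1+3i, 3.1213+2.1213i]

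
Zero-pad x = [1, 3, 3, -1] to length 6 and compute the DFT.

Original 4-point DFT: [6, -2-4i, 2, -2+4i]
Zero-padded 6-point DFT provides frequency interpolation.

DFT_6([x, 0, ...]) = [6, 2.0000-5.1962i, -3, 2, -3, 2.0000+5.1962i]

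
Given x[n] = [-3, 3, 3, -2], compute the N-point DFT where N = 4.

X[k] = Σ(n=0 to 3) x[n] · ω_4^(nk)
where ω_4 = e^(-2πi/4)

Computing each X[k]:
X[0] = 1
X[1] = -6-5i
X[2] = -1
X[3] = -6+5i

X = [1, -6-5i, -1, -6+5i]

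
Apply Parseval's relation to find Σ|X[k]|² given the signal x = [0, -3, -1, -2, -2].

Parseval: Σ|x[n]|² = (1/N)Σ|X[k]|², so Σ|X[k]|² = N·Σ|x[n]|² = 5·18.0000

Σ|X[k]|² = N·Σ|x[n]|² = 5·18.0000 = 90.0000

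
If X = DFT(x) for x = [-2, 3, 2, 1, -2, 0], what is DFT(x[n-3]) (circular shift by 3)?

Time shift by 3: X_shifted[k] = ω_6^(3k) · X[k]
Shifted x = [1, -2, 0, -2, 3, 2]

DFT(x[n-3]) = [2, 1.5000+6.0622i, -2.5000+0.8660i, 6, -2.5000-0.8660i, 1.5000-6.0622i]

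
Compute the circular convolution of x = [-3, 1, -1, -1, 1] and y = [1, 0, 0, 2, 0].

(x ⊛ y)[n] = Σ(m=0 to 4) x[m] · y[(n-m) mod 5]

Computing each output sample:
(x ⊛ y)[0] = -5
(x ⊛ y)[1] = -1
(x ⊛ y)[2] = 1
(x ⊛ y)[3] = -7
(x ⊛ y)[4] = 3

x ⊛ y = [-5, -1, 1, -7, 3]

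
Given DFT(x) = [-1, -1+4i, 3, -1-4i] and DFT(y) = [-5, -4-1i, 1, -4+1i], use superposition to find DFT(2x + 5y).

By linearity: DFT(2x + 5y) = 2·DFT(x) + 5·DFT(y)
= 2·[-1, -1+4i, 3, -1-4i] + 5·[-5, -4-1i, 1, -4+1i]

Computing element-wise:
Z[0] = 2·(-1) + 5·(-5) = -27
Z[1] = 2·(-1+4i) + 5·(-4-1i) = -22+3i
Z[2] = 2·(3) + 5·(1) = 11
Z[3] = 2·(-1-4i) + 5·(-4+1i) = -22-3i

DFT(2x + 5y) = 2·X + 5·Y = [-27, -22+3i, 11, -22-3i]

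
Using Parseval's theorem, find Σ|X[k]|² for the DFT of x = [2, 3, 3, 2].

Parseval: Σ|x[n]|² = (1/N)Σ|X[k]|², so Σ|X[k]|² = N·Σ|x[n]|² = 4·26.0000

Σ|X[k]|² = N·Σ|x[n]|² = 4·26.0000 = 104.0000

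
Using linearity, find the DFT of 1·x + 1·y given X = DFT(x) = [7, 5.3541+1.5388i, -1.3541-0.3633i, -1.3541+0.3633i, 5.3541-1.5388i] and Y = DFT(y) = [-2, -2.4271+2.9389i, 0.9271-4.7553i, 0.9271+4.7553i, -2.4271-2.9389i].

By linearity: DFT(1x + 1y) = 1·DFT(x) + 1·DFT(y)
= 1·[7, 5.3541+1.5388i, -1.3541-0.3633i, -1.3541+0.3633i, 5.3541-1.5388i] + 1·[-2, -2.4271+2.9389i, 0.9271-4.7553i, 0.9271+4.7553i, -2.4271-2.9389i]

Computing element-wise:
Z[0] = 1·(7) + 1·(-2) = 5
Z[1] = 1·(5.3541+1.5388i) + 1·(-2.4271+2.9389i) = 2.9270+4.4777i
Z[2] = 1·(-1.3541-0.3633i) + 1·(0.9271-4.7553i) = -0.4270-5.1186i
Z[3] = 1·(-1.3541+0.3633i) + 1·(0.9271+4.7553i) = -0.4270+5.1186i
Z[4] = 1·(5.3541-1.5388i) + 1·(-2.4271-2.9389i) = 2.9270-4.4777i

DFT(1x + 1y) = 1·X + 1·Y = [5, 2.9270+4.4777i, -0.4270-5.1186i, -0.4270+5.1186i, 2.9270-4.4777i]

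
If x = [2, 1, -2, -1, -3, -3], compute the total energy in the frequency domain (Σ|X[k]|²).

Parseval: Σ|x[n]|² = (1/N)Σ|X[k]|², so Σ|X[k]|² = N·Σ|x[n]|² = 6·28.0000

Σ|X[k]|² = N·Σ|x[n]|² = 6·28.0000 = 168.0000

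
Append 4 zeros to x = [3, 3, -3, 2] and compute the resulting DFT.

Original 4-point DFT: [5, 6-1i, -5, 6+1i]
Zero-padded 8-point DFT provides frequency interpolation.

DFT_8([x, 0, ...]) = [5, 3.7071-0.5355i, 6-1i, 2.2929-6.5355i, -5, 2.2929+6.5355i, 6+1i, 3.7071+0.5355i]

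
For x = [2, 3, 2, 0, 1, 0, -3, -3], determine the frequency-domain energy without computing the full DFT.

Parseval: Σ|x[n]|² = (1/N)Σ|X[k]|², so Σ|X[k]|² = N·Σ|x[n]|² = 8·36.0000

Σ|X[k]|² = N·Σ|x[n]|² = 8·36.0000 = 288.0000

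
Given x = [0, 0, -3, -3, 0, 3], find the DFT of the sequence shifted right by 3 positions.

Time shift by 3: X_shifted[k] = ω_6^(3k) · X[k]
Shifted x = [-3, 0, 3, 0, 0, -3]

DFT(x[n-3]) = [-3, -6.0000-5.1962i, -3, 3, -3, -6.0000+5.1962i]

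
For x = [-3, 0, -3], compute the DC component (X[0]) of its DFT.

X[0] = Σ(n=0 to 2) x[n] · ω_3^0 = Σ x[n]
= (-3) + (0) + (-3)

X[0] = -6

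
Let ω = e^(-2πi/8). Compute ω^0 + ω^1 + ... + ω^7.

Sum of all nth roots of unity equals 0 for n > 1 (geometric series with r ≠ 1).

0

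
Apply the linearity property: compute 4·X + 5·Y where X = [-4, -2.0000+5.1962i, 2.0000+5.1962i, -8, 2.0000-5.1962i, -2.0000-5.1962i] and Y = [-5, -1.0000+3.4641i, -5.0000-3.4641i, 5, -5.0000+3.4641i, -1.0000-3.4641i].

By linearity: DFT(4x + 5y) = 4·DFT(x) + 5·DFT(y)
= 4·[-4, -2.0000+5.1962i, 2.0000+5.1962i, -8, 2.0000-5.1962i, -2.0000-5.1962i] + 5·[-5, -1.0000+3.4641i, -5.0000-3.4641i, 5, -5.0000+3.4641i, -1.0000-3.4641i]

Computing element-wise:
Z[0] = 4·(-4) + 5·(-5) = -41
Z[1] = 4·(-2.0000+5.1962i) + 5·(-1.0000+3.4641i) = -13.0000+38.1053i
Z[2] = 4·(2.0000+5.1962i) + 5·(-5.0000-3.4641i) = -17.0000+3.4643i
Z[3] = 4·(-8) + 5·(5) = -7
Z[4] = 4·(2.0000-5.1962i) + 5·(-5.0000+3.4641i) = -17.0000-3.4643i
Z[5] = 4·(-2.0000-5.1962i) + 5·(-1.0000-3.4641i) = -13.0000-38.1053i

DFT(4x + 5y) = 4·X + 5·Y = [-41, -13.0000+38.1053i, -17.0000+3.4643i, -7, -17.0000-3.4643i, -13.0000-38.1053i]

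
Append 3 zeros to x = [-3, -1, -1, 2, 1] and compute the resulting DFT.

Original 5-point DFT: [-2, -3.8090+3.6655i, -2.6910-1.6776i, -2.6910+1.6776i, -3.8090-3.6655i]
Zero-padded 8-point DFT provides frequency interpolation.

DFT_8([x, 0, ...]) = [-2, -6.1213+0.2929i, -1+3i, -1.8787-1.7071i, -4, -1.8787+1.7071i, -1-3i, -6.1213-0.2929i]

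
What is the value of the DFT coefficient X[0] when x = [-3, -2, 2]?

X[0] = Σ(n=0 to 2) x[n] · ω_3^0 = Σ x[n]
= (-3) + (-2) + (2)

X[0] = -3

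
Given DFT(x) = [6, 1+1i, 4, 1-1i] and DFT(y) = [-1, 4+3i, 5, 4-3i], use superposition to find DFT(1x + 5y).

By linearity: DFT(1x + 5y) = 1·DFT(x) + 5·DFT(y)
= 1·[6, 1+1i, 4, 1-1i] + 5·[-1, 4+3i, 5, 4-3i]

Computing element-wise:
Z[0] = 1·(6) + 5·(-1) = 1
Z[1] = 1·(1+1i) + 5·(4+3i) = 21+16i
Z[2] = 1·(4) + 5·(5) = 29
Z[3] = 1·(1-1i) + 5·(4-3i) = 21-16i

DFT(1x + 5y) = 1·X + 5·Y = [1, 21+16i, 29, 21-16i]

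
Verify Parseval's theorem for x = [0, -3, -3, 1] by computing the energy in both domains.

Time domain:
Σ|x[n]|² = |0|² + |-3|² + |-3|² + |1|² = 19.0000

Frequency domain:
(1/4)Σ|X[k]|² = (1/4)(|-5|² + |3+4i|² + |-1|² + |3-4i|²) = (1/4)·76.0000 = 19.0000

Both sides agree, confirming Parseval's theorem.

Σ|x[n]|² = (1/N)Σ|X[k]|² = 19.0000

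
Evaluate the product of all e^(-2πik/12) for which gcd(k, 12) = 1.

The primitive 12th roots of unity are ω_12^k for k coprime to 12: k ∈ {1, 5, 7, 11}
Their product equals the constant term of the cyclotomic polynomial Φ_12(x) up to sign.
For n ≥ 3, the product of all primitive nth roots of unity is 1. (For n=1 it is 1; for n=2 it is -1.)

1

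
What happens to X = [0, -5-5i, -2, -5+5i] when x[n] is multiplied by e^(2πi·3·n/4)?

Modulation property: DFT(ω_4^(-3n)·x[n]) = X[(k-3) mod 4], so circularly shift X by 3 positions.

X[k-3] = [-5-5i, -2, -5+5i, 0]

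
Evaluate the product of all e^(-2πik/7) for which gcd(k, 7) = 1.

The primitive 7th roots of unity are ω_7^k for k coprime to 7: k ∈ {1, 2, 3, 4, 5, 6}
Their product equals the constant term of the cyclotomic polynomial Φ_7(x) up to sign.
For n ≥ 3, the product of all primitive nth roots of unity is 1. (For n=1 it is 1; for n=2 it is -1.)

1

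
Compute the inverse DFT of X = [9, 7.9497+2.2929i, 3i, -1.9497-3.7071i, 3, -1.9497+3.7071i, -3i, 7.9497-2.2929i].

x[n] = (1/8) Σ(k=0 to 7) X[k] · e^(2πikn/8)

Computing each x[n]:
x[0] = 3
x[1] = 2
x[2] = 0
x[3] = 0
x[4] = 0
x[5] = -2
x[6] = 3
x[7] = 3

x = [3, 2, 0, 0, 0, -2, 3, 3]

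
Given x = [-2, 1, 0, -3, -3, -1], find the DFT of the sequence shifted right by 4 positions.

Time shift by 4: X_shifted[k] = ω_6^(4k) · X[k]
Shifted x = [0, -3, -3, -1, -2, 1]

DFT(x[n-4]) = [-8, 2.5000+4.3301i, 2.5000+2.5981i, -2, 2.5000-2.5981i, 2.5000-4.3301i]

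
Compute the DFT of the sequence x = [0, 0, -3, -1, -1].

X[k] = Σ(n=0 to 4) x[n] · ω_5^(nk)
where ω_5 = e^(-2πi/5)

Computing each X[k]:
X[0] = -5
X[1] = 2.9271+0.2245i
X[2] = -0.4271-2.4899i
X[3] = -0.4271+2.4899i
X[4] = 2.9271-0.2245i

X = [-5, 2.9271+0.2245i, -0.4271-2.4899i, -0.4271+2.4899i, 2.9271-0.2245i]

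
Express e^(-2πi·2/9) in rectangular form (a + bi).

ω_9^2 = e^(-2πi·2/9)
= cos(-2π·2/9) + i·sin(-2π·2/9)
= cos(-4π/9) + i·sin(-4π/9)

ω_9^2 = cos(-4π/9) + i·sin(-4π/9) = 0.1736-0.9848i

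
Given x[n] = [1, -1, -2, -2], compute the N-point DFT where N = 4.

X[k] = Σ(n=0 to 3) x[n] · ω_4^(nk)
where ω_4 = e^(-2πi/4)

Computing each X[k]:
X[0] = -4
X[1] = 3-1i
X[2] = 2
X[3] = 3+1i

X = [-4, 3-1i, 2, 3+1i]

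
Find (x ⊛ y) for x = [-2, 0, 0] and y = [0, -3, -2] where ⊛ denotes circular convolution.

(x ⊛ y)[n] = Σ(m=0 to 2) x[m] · y[(n-m) mod 3]

Computing each output sample:
(x ⊛ y)[0] = 0
(x ⊛ y)[1] = 6
(x ⊛ y)[2] = 4

x ⊛ y = [0, 6, 4]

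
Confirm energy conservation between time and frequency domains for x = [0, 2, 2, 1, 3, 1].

Time domain:
Σ|x[n]|² = |0|² + |2|² + |2|² + |1|² + |3|² + |1|² = 19.0000

Frequency domain:
(1/6)Σ|X[k]|² = (1/6)(|9|² + |-2|² + |-3.0000-1.7321i|² + |1|² + |-3.0000+1.7321i|² + |-2|²) = (1/6)·114.0000 = 19.0000

Both sides agree, confirming Parseval's theorem.

Σ|x[n]|² = (1/N)Σ|X[k]|² = 19.0000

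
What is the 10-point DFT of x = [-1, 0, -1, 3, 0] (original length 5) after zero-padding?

Original 5-point DFT: [1, -2.6180+2.3511i, -0.3820-3.8042i, -0.3820+3.8042i, -2.6180-2.3511i]
Zero-padded 10-point DFT provides frequency interpolation.

DFT_10([x, 0, ...]) = [1, -2.2361-1.9021i, -2.6180+2.3511i, 2.2361+1.1756i, -0.3820-3.8042i, -5, -0.3820+3.8042i, 2.2361-1.1756i, -2.6180-2.3511i, -2.2361+1.9021i]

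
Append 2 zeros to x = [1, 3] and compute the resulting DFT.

Original 2-point DFT: [4, -2]
Zero-padded 4-point DFT provides frequency interpolation.

DFT_4([x, 0, ...]) = [4, 1-3i, -2, 1+3i]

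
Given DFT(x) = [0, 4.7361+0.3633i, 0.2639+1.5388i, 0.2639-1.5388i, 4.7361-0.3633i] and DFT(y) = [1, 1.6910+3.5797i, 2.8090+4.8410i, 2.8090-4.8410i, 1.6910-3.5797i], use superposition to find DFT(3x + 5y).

By linearity: DFT(3x + 5y) = 3·DFT(x) + 5·DFT(y)
= 3·[0, 4.7361+0.3633i, 0.2639+1.5388i, 0.2639-1.5388i, 4.7361-0.3633i] + 5·[1, 1.6910+3.5797i, 2.8090+4.8410i, 2.8090-4.8410i, 1.6910-3.5797i]

Computing element-wise:
Z[0] = 3·(0) + 5·(1) = 5
Z[1] = 3·(4.7361+0.3633i) + 5·(1.6910+3.5797i) = 22.6633+18.9884i
Z[2] = 3·(0.2639+1.5388i) + 5·(2.8090+4.8410i) = 14.8367+28.8214i
Z[3] = 3·(0.2639-1.5388i) + 5·(2.8090-4.8410i) = 14.8367-28.8214i
Z[4] = 3·(4.7361-0.3633i) + 5·(1.6910-3.5797i) = 22.6633-18.9884i

DFT(3x + 5y) = 3·X + 5·Y = [5, 22.6633+18.9884i, 14.8367+28.8214i, 14.8367-28.8214i, 22.6633-18.9884i]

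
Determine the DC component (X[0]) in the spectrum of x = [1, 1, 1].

X[0] = Σ(n=0 to 2) x[n] · ω_3^0 = Σ x[n]
= (1) + (1) + (1)

X[0] = 3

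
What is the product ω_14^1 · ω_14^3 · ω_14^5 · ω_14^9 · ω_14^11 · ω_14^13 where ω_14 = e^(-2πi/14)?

The primitive 14th roots of unity are ω_14^k for k coprime to 14: k ∈ {1, 3, 5, 9, 11, 13}
Their product equals the constant term of the cyclotomic polynomial Φ_14(x) up to sign.
For n ≥ 3, the product of all primitive nth roots of unity is 1. (For n=1 it is 1; for n=2 it is -1.)

1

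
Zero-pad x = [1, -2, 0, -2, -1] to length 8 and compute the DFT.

Original 5-point DFT: [-4, 1.6910-0.2245i, 2.8090+2.4899i, 2.8090-2.4899i, 1.6910+0.2245i]
Zero-padded 8-point DFT provides frequency interpolation.

DFT_8([x, 0, ...]) = [-4, 2.0000+2.8284i, 0, 2.0000+2.8284i, 4, 2.0000-2.8284i, 0, 2.0000-2.8284i]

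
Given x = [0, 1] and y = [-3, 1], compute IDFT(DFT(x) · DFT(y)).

(x ⊛ y)[n] = Σ(m=0 to 1) x[m] · y[(n-m) mod 2]

Computing each output sample:
(x ⊛ y)[0] = 1
(x ⊛ y)[1] = -3

x ⊛ y = [1, -3]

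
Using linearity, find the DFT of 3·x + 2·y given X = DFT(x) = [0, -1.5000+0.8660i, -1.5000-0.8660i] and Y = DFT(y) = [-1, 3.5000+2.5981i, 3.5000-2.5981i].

By linearity: DFT(3x + 2y) = 3·DFT(x) + 2·DFT(y)
= 3·[0, -1.5000+0.8660i, -1.5000-0.8660i] + 2·[-1, 3.5000+2.5981i, 3.5000-2.5981i]

Computing element-wise:
Z[0] = 3·(0) + 2·(-1) = -2
Z[1] = 3·(-1.5000+0.8660i) + 2·(3.5000+2.5981i) = 2.5000+7.7942i
Z[2] = 3·(-1.5000-0.8660i) + 2·(3.5000-2.5981i) = 2.5000-7.7942i

DFT(3x + 2y) = 3·X + 2·Y = [-2, 2.5000+7.7942i, 2.5000-7.7942i]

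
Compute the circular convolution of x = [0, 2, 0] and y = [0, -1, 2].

(x ⊛ y)[n] = Σ(m=0 to 2) x[m] · y[(n-m) mod 3]

Computing each output sample:
(x ⊛ y)[0] = 4
(x ⊛ y)[1] = 0
(x ⊛ y)[2] = -2

x ⊛ y = [4, 0, -2]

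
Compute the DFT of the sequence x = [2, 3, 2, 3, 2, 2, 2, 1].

X[k] = Σ(n=0 to 7) x[n] · ω_8^(nk)
where ω_8 = e^(-2πi/8)

Computing each X[k]:
X[0] = 17
X[1] = -0.7071-2.1213i
X[2] = -1i
X[3] = 0.7071-2.1213i
X[4] = -1
X[5] = 0.7071+2.1213i
X[6] = 1i
X[7] = -0.7071+2.1213i

X = [17, -0.7071-2.1213i, -1i, 0.7071-2.1213i, -1, 0.7071+2.1213i, 1i, -0.7071+2.1213i]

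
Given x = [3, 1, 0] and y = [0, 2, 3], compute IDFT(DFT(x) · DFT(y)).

(x ⊛ y)[n] = Σ(m=0 to 2) x[m] · y[(n-m) mod 3]

Computing each output sample:
(x ⊛ y)[0] = 3
(x ⊛ y)[1] = 6
(x ⊛ y)[2] = 11

x ⊛ y = [3, 6, 11]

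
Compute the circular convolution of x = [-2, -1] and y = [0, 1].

(x ⊛ y)[n] = Σ(m=0 to 1) x[m] · y[(n-m) mod 2]

Computing each output sample:
(x ⊛ y)[0] = -1
(x ⊛ y)[1] = -2

x ⊛ y = [-1, -2]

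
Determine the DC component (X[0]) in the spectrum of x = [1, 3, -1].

X[0] = Σ(n=0 to 2) x[n] · ω_3^0 = Σ x[n]
= (1) + (3) + (-1)

X[0] = 3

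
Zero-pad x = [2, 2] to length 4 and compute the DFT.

Original 2-point DFT: [4, 0]
Zero-padded 4-point DFT provides frequency interpolation.

DFT_4([x, 0, ...]) = [4, 2-2i, 0, 2+2i]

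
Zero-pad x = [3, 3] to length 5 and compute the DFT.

Original 2-point DFT: [6, 0]
Zero-padded 5-point DFT provides frequency interpolation.

DFT_5([x, 0, ...]) = [6, 3.9271-2.8532i, 0.5729-1.7634i, 0.5729+1.7634i, 3.9271+2.8532i]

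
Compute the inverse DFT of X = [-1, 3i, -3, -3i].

x[n] = (1/4) Σ(k=0 to 3) X[k] · e^(2πikn/4)

Computing each x[n]:
x[0] = -1
x[1] = -1
x[2] = -1
x[3] = 2

x = [-1, -1, -1, 2]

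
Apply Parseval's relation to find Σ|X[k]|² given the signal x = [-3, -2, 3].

Parseval: Σ|x[n]|² = (1/N)Σ|X[k]|², so Σ|X[k]|² = N·Σ|x[n]|² = 3·22.0000

Σ|X[k]|² = N·Σ|x[n]|² = 3·22.0000 = 66.0000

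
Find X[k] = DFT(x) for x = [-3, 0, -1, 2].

X[k] = Σ(n=0 to 3) x[n] · ω_4^(nk)
where ω_4 = e^(-2πi/4)

Computing each X[k]:
X[0] = -2
X[1] = -2+2i
X[2] = -6
X[3] = -2-2i

X = [-2, -2+2i, -6, -2-2i]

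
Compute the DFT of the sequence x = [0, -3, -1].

X[k] = Σ(n=0 to 2) x[n] · ω_3^(nk)
where ω_3 = e^(-2πi/3)

Computing each X[k]:
X[0] = -4
X[1] = 2.0000+1.7321i
X[2] = 2.0000-1.7321i

X = [-4, 2.0000+1.7321i, 2.0000-1.7321i]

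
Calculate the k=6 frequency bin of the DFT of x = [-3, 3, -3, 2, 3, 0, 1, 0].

X[6] = Σ(n=0 to 7) x[n] · ω_8^(6n) where ω_8 = e^(-2πi/8)
= (-3)·ω_8^0 + (3)·ω_8^6 + (-3)·ω_8^12 + (2)·ω_8^18 + (3)·ω_8^24 + (0)·ω_8^30 + (1)·ω_8^36 + (0)·ω_8^42

X[6] = 2+1i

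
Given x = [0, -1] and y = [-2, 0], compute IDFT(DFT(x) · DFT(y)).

(x ⊛ y)[n] = Σ(m=0 to 1) x[m] · y[(n-m) mod 2]

Computing each output sample:
(x ⊛ y)[0] = 0
(x ⊛ y)[1] = 2

x ⊛ y = [0, 2]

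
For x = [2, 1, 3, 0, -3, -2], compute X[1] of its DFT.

X[1] = Σ(n=0 to 5) x[n] · ω_6^(1n) where ω_6 = e^(-2πi/6)
= (2)·ω_6^0 + (1)·ω_6^1 + (3)·ω_6^2 + (0)·ω_6^3 + (-3)·ω_6^4 + (-2)·ω_6^5

X[1] = 1.5000-7.7942i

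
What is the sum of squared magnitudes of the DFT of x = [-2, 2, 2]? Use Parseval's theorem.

Parseval: Σ|x[n]|² = (1/N)Σ|X[k]|², so Σ|X[k]|² = N·Σ|x[n]|² = 3·12.0000

Σ|X[k]|² = N·Σ|x[n]|² = 3·12.0000 = 36.0000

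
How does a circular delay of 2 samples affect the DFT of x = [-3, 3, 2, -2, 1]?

Time shift by 2: X_shifted[k] = ω_5^(2k) · X[k]
Shifted x = [-2, 1, -3, 3, 2]

DFT(x[n-2]) = [1, -1.0729+4.4778i, -4.4271-5.1186i, -4.4271+5.1186i, -1.0729-4.4778i]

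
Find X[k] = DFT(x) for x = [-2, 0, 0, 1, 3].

X[k] = Σ(n=0 to 4) x[n] · ω_5^(nk)
where ω_5 = e^(-2πi/5)

Computing each X[k]:
X[0] = 2
X[1] = -1.8820+3.4410i
X[2] = -4.1180+0.8123i
X[3] = -4.1180-0.8123i
X[4] = -1.8820-3.4410i

X = [2, -1.8820+3.4410i, -4.1180+0.8123i, -4.1180-0.8123i, -1.8820-3.4410i]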